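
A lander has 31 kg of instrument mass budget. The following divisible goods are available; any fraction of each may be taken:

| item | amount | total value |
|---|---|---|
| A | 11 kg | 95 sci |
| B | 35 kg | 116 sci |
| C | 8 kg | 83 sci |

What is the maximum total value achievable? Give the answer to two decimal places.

Take in order of value per unit:
- C (83/8 per unit): all 8 → value 83, running total 83.00
- A (95/11 per unit): all 11 → value 95, running total 178.00
- B (116/35 per unit): 12 of 35 → value 12×116/35 = 39.7714, running total 217.77
Total 217.77.

217.77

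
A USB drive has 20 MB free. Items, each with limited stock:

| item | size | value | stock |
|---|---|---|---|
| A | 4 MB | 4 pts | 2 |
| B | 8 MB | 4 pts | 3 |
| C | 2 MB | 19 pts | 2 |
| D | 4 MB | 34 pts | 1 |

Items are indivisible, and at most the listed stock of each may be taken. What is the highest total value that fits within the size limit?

Best selections within size 20 and stock limits:
- 2×A + 2×C + 1×D: size 16, value 80
- 1×A + 1×B + 2×C + 1×D: size 20, value 80
- 1×A + 2×C + 1×D: size 12, value 76
- 1×B + 2×C + 1×D: size 16, value 76
Best: 80 pts.

80 pts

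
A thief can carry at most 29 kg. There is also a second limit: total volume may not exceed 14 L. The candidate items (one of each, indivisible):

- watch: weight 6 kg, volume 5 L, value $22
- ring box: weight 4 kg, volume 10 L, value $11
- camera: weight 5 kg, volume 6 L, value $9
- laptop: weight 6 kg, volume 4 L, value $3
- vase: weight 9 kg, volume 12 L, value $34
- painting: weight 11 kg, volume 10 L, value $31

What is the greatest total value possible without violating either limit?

$34

Feasible sets respecting both limits:
- vase: weight 9, volume 12, value 34
- laptop+painting: weight 17, volume 14, value 34
- watch+camera: weight 11, volume 11, value 31
Best: $34.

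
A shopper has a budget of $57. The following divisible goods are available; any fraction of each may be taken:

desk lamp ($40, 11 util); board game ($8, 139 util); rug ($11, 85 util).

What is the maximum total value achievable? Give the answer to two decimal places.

234.45

Take in order of value per unit:
- board game (139/8 per unit): all 8 → value 139, running total 139.00
- rug (85/11 per unit): all 11 → value 85, running total 224.00
- desk lamp (11/40 per unit): 38 of 40 → value 38×11/40 = 10.4500, running total 234.45
Total 234.45.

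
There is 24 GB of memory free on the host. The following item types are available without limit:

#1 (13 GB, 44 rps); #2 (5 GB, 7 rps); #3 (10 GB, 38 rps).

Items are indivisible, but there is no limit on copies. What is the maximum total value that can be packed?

82 rps

Best value-per-unit is #3 at 38/10; filling with it alone gives 2×38 = 76.
Optimal mix: 1×#1 + 1×#3 → memory 23, value 82.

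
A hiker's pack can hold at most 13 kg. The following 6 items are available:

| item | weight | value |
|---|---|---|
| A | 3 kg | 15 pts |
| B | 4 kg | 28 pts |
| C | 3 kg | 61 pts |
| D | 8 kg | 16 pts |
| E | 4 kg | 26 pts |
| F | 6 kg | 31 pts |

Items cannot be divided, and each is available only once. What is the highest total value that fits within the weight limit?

This is a 0/1 knapsack; check combinations near the capacity.
- B+C+F: weight 4+3+6=13, value 28+61+31=120
- C+E+F: weight 3+4+6=13, value 61+26+31=118
- B+C+E: weight 4+3+4=11, value 28+61+26=115
- A+C+F: weight 3+3+6=12, value 15+61+31=107
- A+B+C: weight 3+4+3=10, value 15+28+61=104
Best: 120 pts.

120 pts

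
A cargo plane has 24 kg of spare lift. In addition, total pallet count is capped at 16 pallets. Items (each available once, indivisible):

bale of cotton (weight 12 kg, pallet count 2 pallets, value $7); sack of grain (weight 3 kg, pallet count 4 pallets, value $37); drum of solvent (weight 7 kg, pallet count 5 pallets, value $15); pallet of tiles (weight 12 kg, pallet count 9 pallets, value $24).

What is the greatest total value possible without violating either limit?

$61

Feasible sets respecting both limits:
- sack of grain+pallet of tiles: weight 15, pallet count 13, value 61
- bale of cotton+sack of grain+drum of solvent: weight 22, pallet count 11, value 59
- sack of grain+drum of solvent: weight 10, pallet count 9, value 52
Best: $61.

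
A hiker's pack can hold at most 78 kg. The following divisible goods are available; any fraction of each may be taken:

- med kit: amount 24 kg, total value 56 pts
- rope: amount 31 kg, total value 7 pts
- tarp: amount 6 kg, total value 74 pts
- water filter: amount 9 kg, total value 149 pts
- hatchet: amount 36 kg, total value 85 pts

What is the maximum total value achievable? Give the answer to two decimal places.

364.68

Take in order of value per unit:
- water filter (149/9 per unit): all 9 → value 149, running total 149.00
- tarp (74/6 per unit): all 6 → value 74, running total 223.00
- hatchet (85/36 per unit): all 36 → value 85, running total 308.00
- med kit (56/24 per unit): all 24 → value 56, running total 364.00
- rope (7/31 per unit): 3 of 31 → value 3×7/31 = 0.6774, running total 364.68
Total 364.68.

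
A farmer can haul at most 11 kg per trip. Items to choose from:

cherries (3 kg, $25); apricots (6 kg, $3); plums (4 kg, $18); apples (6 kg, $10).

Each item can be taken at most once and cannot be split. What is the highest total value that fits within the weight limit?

Check high-value combinations within 11 kg:
- cherries+plums: weight 3+4=7, value 25+18=43
- cherries+apples: weight 3+6=9, value 25+10=35
- cherries+apricots: weight 3+6=9, value 25+3=28
- plums+apples: weight 4+6=10, value 18+10=28
Best: $43.

$43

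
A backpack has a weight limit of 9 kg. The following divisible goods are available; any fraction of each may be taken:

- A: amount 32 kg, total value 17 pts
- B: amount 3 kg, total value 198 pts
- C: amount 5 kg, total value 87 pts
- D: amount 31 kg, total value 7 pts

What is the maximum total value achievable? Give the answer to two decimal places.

Take in order of value per unit:
- B (198/3 per unit): all 3 → value 198, running total 198.00
- C (87/5 per unit): all 5 → value 87, running total 285.00
- A (17/32 per unit): 1 of 32 → value 1×17/32 = 0.5313, running total 285.53
Total 285.53.

285.53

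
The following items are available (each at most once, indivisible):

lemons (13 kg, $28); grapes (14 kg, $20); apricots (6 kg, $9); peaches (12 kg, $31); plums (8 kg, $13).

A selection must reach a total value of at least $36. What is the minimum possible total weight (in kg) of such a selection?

Subsets with value ≥ 36, sorted by total weight:
- apricots+peaches: weight 18, value 40
- lemons+apricots: weight 19, value 37
- peaches+plums: weight 20, value 44
- lemons+plums: weight 21, value 41
Minimum weight: 18 kg.

18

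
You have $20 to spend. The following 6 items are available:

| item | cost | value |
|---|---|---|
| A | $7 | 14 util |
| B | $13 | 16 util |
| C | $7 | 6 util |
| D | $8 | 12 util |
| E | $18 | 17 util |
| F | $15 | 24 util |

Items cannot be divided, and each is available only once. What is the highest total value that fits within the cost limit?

30 util

This is a 0/1 knapsack; check combinations near the capacity.
- A+B: cost 7+13=20, value 14+16=30
- A+D: cost 7+8=15, value 14+12=26
- F: cost 15, value 24
- B+C: cost 13+7=20, value 16+6=22
Best: 30 util.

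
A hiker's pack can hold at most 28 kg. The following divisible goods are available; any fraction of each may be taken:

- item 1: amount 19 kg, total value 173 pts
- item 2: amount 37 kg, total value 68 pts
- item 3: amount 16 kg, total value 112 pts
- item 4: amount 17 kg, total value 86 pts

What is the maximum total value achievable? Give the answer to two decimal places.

Take in order of value per unit:
- item 1 (173/19 per unit): all 19 → value 173, running total 173.00
- item 3 (112/16 per unit): 9 of 16 → value 9×112/16 = 63.0000, running total 236.00
Total 236.00.

236.00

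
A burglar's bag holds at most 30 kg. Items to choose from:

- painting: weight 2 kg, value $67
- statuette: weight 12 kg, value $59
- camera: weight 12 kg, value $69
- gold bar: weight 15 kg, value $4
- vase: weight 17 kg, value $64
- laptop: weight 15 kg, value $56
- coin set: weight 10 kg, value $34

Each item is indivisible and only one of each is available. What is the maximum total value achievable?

This is a 0/1 knapsack; check combinations near the capacity.
- painting+statuette+camera: weight 2+12+12=26, value 67+59+69=195
- painting+camera+laptop: weight 2+12+15=29, value 67+69+56=192
- painting+statuette+laptop: weight 2+12+15=29, value 67+59+56=182
- painting+camera+coin set: weight 2+12+10=24, value 67+69+34=170
- painting+vase+coin set: weight 2+17+10=29, value 67+64+34=165
Best: $195.

$195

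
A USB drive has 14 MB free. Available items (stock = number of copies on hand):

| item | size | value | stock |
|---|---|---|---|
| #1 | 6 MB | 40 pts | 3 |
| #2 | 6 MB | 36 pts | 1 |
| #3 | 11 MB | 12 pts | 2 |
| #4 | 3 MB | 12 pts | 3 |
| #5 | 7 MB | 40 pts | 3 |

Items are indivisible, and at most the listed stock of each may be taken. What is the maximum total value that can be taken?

Top feasible selections:
- 2×#1: size 12, value 80
- 1×#1 + 1×#5: size 13, value 80
Best: 80 pts.

80 pts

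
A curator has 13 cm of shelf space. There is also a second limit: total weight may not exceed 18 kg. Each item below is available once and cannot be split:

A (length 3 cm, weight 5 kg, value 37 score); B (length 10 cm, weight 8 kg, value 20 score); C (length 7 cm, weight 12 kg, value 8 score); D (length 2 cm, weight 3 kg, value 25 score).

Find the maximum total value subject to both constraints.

62 score

Feasible sets respecting both limits:
- A+D: length 5, weight 8, value 62
- A+B: length 13, weight 13, value 57
- A+C: length 10, weight 17, value 45
- B+D: length 12, weight 11, value 45
Best: 62 score.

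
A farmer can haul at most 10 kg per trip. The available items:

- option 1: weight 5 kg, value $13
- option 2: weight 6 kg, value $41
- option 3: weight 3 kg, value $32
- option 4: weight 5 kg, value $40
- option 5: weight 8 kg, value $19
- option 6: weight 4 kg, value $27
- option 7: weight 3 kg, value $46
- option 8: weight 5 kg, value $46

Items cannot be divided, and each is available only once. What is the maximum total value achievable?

Check high-value combinations within 10 kg:
- option 3+option 6+option 7: weight 3+4+3=10, value 32+27+46=105
- option 7+option 8: weight 3+5=8, value 46+46=92
- option 2+option 7: weight 6+3=9, value 41+46=87
- option 4+option 7: weight 5+3=8, value 40+46=86
Best: $105.

$105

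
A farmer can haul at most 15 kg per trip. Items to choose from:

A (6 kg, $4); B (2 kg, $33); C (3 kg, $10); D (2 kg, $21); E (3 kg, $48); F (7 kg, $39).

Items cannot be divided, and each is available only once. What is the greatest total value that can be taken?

$141

This is a 0/1 knapsack; check combinations near the capacity.
- B+D+E+F: weight 2+2+3+7=14, value 33+21+48+39=141
- B+C+E+F: weight 2+3+3+7=15, value 33+10+48+39=130
- B+E+F: weight 2+3+7=12, value 33+48+39=120
- C+D+E+F: weight 3+2+3+7=15, value 10+21+48+39=118
- B+C+D+E: weight 2+3+2+3=10, value 33+10+21+48=112
Best: $141.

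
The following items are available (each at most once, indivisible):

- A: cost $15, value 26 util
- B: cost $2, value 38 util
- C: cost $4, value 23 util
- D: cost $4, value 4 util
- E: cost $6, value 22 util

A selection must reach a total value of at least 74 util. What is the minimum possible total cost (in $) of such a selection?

12

Subsets with value ≥ 74, sorted by total cost:
- B+C+E: cost 12, value 83
- B+C+D+E: cost 16, value 87
- A+B+C: cost 21, value 87
- A+B+E: cost 23, value 86
Minimum cost: 12 $.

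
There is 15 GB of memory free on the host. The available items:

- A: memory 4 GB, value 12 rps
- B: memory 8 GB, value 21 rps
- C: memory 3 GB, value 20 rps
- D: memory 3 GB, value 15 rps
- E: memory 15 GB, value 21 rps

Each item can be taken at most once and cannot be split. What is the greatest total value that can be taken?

56 rps

This is a 0/1 knapsack; check combinations near the capacity.
- B+C+D: memory 8+3+3=14, value 21+20+15=56
- A+B+C: memory 4+8+3=15, value 12+21+20=53
- A+B+D: memory 4+8+3=15, value 12+21+15=48
- A+C+D: memory 4+3+3=10, value 12+20+15=47
Best: 56 rps.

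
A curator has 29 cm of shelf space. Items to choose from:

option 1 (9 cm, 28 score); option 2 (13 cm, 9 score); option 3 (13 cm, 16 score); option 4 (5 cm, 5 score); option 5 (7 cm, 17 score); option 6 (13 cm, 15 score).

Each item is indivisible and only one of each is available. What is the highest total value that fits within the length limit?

Check high-value combinations within 29 cm:
- option 1+option 3+option 5: length 9+13+7=29, value 28+16+17=61
- option 1+option 5+option 6: length 9+7+13=29, value 28+17+15=60
- option 1+option 2+option 5: length 9+13+7=29, value 28+9+17=54
- option 1+option 4+option 5: length 9+5+7=21, value 28+5+17=50
Best: 61 score.

61 score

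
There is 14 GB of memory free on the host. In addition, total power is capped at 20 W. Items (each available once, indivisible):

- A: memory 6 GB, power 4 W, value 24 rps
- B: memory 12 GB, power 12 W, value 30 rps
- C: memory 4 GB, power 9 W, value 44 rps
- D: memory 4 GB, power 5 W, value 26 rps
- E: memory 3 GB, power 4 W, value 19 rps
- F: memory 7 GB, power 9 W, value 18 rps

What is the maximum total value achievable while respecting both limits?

Feasible sets respecting both limits:
- A+C+D: memory 14, power 18, value 94
- C+D+E: memory 11, power 18, value 89
- A+C+E: memory 13, power 17, value 87
Best: 94 rps.

94 rps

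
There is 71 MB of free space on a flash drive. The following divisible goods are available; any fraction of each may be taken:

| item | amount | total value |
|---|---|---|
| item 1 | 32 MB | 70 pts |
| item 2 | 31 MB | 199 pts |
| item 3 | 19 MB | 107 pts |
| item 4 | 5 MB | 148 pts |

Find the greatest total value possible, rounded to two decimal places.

489.00

Take in order of value per unit:
- item 4 (148/5 per unit): all 5 → value 148, running total 148.00
- item 2 (199/31 per unit): all 31 → value 199, running total 347.00
- item 3 (107/19 per unit): all 19 → value 107, running total 454.00
- item 1 (70/32 per unit): 16 of 32 → value 16×70/32 = 35.0000, running total 489.00
Total 489.00.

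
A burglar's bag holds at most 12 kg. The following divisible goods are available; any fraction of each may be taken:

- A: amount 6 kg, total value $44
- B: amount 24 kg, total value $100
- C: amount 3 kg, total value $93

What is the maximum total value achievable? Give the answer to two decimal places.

Take in order of value per unit:
- C (93/3 per unit): all 3 → value 93, running total 93.00
- A (44/6 per unit): all 6 → value 44, running total 137.00
- B (100/24 per unit): 3 of 24 → value 3×100/24 = 12.5000, running total 149.50
Total 149.50.

149.50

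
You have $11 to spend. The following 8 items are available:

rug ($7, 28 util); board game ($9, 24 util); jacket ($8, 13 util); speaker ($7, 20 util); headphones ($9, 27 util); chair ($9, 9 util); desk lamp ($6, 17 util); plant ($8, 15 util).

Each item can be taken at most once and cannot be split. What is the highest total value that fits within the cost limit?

28 util

Check high-value combinations within $11:
- rug: cost 7, value 28
- headphones: cost 9, value 27
- board game: cost 9, value 24
Best: 28 util.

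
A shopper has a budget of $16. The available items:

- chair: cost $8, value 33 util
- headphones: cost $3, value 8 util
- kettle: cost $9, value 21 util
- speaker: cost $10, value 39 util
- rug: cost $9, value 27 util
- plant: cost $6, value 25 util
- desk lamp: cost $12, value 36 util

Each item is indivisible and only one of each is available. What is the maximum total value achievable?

64 util

Check high-value combinations within $16:
- speaker+plant: cost 10+6=16, value 39+25=64
- chair+plant: cost 8+6=14, value 33+25=58
- rug+plant: cost 9+6=15, value 27+25=52
- headphones+speaker: cost 3+10=13, value 8+39=47
- kettle+plant: cost 9+6=15, value 21+25=46
Best: 64 util.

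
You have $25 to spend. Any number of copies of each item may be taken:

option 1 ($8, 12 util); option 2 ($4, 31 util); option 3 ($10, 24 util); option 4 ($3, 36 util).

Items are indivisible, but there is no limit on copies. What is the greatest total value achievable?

Best value-per-unit is option 4 at 36/3, and filling with it alone uses cost 8×3=24. No mix of the others beats 8×36 = 288.

288 util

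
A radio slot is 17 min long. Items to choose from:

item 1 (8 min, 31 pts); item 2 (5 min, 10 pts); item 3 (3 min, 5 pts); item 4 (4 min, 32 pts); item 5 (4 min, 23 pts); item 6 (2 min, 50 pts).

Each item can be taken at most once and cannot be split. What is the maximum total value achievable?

118 pts

Check high-value combinations within 17 min:
- item 1+item 3+item 4+item 6: duration 8+3+4+2=17, value 31+5+32+50=118
- item 2+item 4+item 5+item 6: duration 5+4+4+2=15, value 10+32+23+50=115
- item 1+item 4+item 6: duration 8+4+2=14, value 31+32+50=113
- item 3+item 4+item 5+item 6: duration 3+4+4+2=13, value 5+32+23+50=110
- item 1+item 3+item 5+item 6: duration 8+3+4+2=17, value 31+5+23+50=109
Best: 118 pts.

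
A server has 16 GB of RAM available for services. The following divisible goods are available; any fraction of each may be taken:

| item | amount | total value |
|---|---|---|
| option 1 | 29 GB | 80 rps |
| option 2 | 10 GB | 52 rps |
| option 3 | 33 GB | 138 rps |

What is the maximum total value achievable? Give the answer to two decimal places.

Take in order of value per unit:
- option 2 (52/10 per unit): all 10 → value 52, running total 52.00
- option 3 (138/33 per unit): 6 of 33 → value 6×138/33 = 25.0909, running total 77.09
Total 77.09.

77.09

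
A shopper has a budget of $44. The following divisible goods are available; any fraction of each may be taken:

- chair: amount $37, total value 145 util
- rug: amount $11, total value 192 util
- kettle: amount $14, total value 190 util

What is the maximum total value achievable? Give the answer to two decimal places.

Take in order of value per unit:
- rug (192/11 per unit): all 11 → value 192, running total 192.00
- kettle (190/14 per unit): all 14 → value 190, running total 382.00
- chair (145/37 per unit): 19 of 37 → value 19×145/37 = 74.4595, running total 456.46
Total 456.46.

456.46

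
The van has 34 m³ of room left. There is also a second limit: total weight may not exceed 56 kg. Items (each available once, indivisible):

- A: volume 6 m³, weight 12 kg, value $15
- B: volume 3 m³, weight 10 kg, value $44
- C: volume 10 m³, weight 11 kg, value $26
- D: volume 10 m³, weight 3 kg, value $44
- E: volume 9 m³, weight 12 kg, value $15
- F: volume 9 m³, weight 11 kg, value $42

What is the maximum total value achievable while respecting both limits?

Feasible sets respecting both limits:
- B+C+D+F: volume 32, weight 35, value 156
- A+B+D+F: volume 28, weight 36, value 145
- B+D+E+F: volume 31, weight 36, value 145
- B+D+F: volume 22, weight 24, value 130
Best: $156.

$156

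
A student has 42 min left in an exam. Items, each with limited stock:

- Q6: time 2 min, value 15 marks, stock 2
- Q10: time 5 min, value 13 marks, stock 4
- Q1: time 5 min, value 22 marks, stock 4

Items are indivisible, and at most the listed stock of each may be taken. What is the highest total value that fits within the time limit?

157 marks

Top feasible selections:
- 2×Q6 + 3×Q10 + 4×Q1: time 39, value 157
- 1×Q6 + 4×Q10 + 4×Q1: time 42, value 155
- 2×Q6 + 4×Q10 + 3×Q1: time 39, value 148
Best: 157 marks.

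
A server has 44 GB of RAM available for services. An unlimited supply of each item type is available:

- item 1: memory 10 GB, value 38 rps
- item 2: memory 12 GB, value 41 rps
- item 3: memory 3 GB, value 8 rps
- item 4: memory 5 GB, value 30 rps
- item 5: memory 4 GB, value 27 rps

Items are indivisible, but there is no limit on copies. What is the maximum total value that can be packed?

297 rps

Best value-per-unit is item 5 at 27/4, and filling with it alone uses memory 11×4=44. No mix of the others beats 11×27 = 297.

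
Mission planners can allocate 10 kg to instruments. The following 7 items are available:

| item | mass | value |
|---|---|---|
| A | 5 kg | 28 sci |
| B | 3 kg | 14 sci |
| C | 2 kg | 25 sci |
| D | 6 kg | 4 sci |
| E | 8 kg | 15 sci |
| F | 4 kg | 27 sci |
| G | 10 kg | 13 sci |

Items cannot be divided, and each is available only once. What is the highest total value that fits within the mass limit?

67 sci

Check high-value combinations within 10 kg:
- A+B+C: mass 5+3+2=10, value 28+14+25=67
- B+C+F: mass 3+2+4=9, value 14+25+27=66
- A+F: mass 5+4=9, value 28+27=55
Best: 67 sci.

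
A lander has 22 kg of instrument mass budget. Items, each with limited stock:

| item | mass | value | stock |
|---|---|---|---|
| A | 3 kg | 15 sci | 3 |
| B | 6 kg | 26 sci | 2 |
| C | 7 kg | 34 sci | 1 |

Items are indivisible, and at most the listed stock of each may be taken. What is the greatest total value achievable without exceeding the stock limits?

105 sci

Top feasible selections:
- 3×A + 1×B + 1×C: mass 22, value 105
- 1×A + 2×B + 1×C: mass 22, value 101
- 3×A + 2×B: mass 21, value 97
Best: 105 sci.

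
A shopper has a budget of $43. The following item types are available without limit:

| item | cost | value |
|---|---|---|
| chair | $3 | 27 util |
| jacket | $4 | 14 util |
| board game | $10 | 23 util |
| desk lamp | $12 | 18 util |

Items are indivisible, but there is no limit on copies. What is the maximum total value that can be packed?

Best value-per-unit is chair at 27/3, and filling with it alone uses cost 14×3=42. No mix of the others beats 14×27 = 378.

378 util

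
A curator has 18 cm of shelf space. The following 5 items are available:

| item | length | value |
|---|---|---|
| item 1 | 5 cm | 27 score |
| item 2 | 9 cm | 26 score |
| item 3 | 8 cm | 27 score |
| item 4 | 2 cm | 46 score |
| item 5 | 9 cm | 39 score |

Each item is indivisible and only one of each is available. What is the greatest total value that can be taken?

Check high-value combinations within 18 cm:
- item 1+item 4+item 5: length 5+2+9=16, value 27+46+39=112
- item 1+item 3+item 4: length 5+8+2=15, value 27+27+46=100
- item 1+item 2+item 4: length 5+9+2=16, value 27+26+46=99
- item 4+item 5: length 2+9=11, value 46+39=85
- item 1+item 4: length 5+2=7, value 27+46=73
Best: 112 score.

112 score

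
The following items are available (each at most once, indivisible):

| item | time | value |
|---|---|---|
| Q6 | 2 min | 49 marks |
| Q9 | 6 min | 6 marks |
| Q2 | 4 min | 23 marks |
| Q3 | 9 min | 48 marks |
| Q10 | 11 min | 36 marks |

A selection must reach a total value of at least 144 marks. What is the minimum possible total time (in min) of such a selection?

Subsets with value ≥ 144, sorted by total time:
- Q6+Q2+Q3+Q10: time 26, value 156
- Q6+Q9+Q2+Q3+Q10: time 32, value 162
Minimum time: 26 min.

26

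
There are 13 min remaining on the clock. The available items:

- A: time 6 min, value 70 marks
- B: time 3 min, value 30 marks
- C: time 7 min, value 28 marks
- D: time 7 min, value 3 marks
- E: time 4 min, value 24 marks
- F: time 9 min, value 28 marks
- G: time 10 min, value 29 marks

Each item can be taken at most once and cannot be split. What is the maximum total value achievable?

Check high-value combinations within 13 min:
- A+B+E: time 6+3+4=13, value 70+30+24=124
- A+B: time 6+3=9, value 70+30=100
- A+C: time 6+7=13, value 70+28=98
Best: 124 marks.

124 marks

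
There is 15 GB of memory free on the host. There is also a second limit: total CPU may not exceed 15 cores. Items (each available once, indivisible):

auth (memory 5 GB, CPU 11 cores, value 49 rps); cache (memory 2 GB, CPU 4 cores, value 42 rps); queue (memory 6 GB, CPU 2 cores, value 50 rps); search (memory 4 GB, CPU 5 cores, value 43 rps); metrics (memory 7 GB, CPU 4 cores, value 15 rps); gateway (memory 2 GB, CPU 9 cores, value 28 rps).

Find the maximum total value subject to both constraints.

Feasible sets respecting both limits:
- cache+queue+search: memory 12, CPU 11, value 135
- cache+queue+gateway: memory 10, CPU 15, value 120
- cache+queue+metrics: memory 15, CPU 10, value 107
Best: 135 rps.

135 rps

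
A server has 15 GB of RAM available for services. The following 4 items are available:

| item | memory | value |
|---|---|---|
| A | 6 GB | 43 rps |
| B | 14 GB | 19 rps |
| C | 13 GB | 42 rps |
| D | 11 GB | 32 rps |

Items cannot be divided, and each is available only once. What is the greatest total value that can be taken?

43 rps

Check high-value combinations within 15 GB:
- A: memory 6, value 43
- C: memory 13, value 42
- D: memory 11, value 32
- B: memory 14, value 19
Best: 43 rps.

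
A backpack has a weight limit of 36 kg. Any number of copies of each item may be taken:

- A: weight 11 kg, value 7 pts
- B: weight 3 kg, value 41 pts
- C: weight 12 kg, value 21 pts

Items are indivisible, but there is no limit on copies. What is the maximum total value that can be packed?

492 pts

Best value-per-unit is B at 41/3, and filling with it alone uses weight 12×3=36. No mix of the others beats 12×41 = 492.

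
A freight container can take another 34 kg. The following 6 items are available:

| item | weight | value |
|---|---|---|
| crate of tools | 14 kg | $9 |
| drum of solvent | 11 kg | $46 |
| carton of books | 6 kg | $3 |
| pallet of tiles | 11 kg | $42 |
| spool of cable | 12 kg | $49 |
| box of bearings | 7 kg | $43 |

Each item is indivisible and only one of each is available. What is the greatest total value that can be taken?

$138

This is a 0/1 knapsack; check combinations near the capacity.
- drum of solvent+spool of cable+box of bearings: weight 11+12+7=30, value 46+49+43=138
- drum of solvent+pallet of tiles+spool of cable: weight 11+11+12=34, value 46+42+49=137
- pallet of tiles+spool of cable+box of bearings: weight 11+12+7=30, value 42+49+43=134
- drum of solvent+pallet of tiles+box of bearings: weight 11+11+7=29, value 46+42+43=131
- crate of tools+spool of cable+box of bearings: weight 14+12+7=33, value 9+49+43=101
Best: $138.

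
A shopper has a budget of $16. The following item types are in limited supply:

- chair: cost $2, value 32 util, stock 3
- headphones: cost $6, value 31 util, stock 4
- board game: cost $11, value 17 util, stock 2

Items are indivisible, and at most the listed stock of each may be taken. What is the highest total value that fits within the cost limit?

Best selections within cost 16 and stock limits:
- 3×chair + 1×headphones: cost 12, value 127
- 2×chair + 2×headphones: cost 16, value 126
Best: 127 util.

127 util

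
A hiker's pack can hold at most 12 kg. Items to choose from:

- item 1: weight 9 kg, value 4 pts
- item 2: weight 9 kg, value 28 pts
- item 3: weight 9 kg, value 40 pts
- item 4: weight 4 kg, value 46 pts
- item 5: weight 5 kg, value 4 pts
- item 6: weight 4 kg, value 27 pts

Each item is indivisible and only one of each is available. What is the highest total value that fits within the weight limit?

This is a 0/1 knapsack; check combinations near the capacity.
- item 4+item 6: weight 4+4=8, value 46+27=73
- item 4+item 5: weight 4+5=9, value 46+4=50
- item 4: weight 4, value 46
Best: 73 pts.

73 pts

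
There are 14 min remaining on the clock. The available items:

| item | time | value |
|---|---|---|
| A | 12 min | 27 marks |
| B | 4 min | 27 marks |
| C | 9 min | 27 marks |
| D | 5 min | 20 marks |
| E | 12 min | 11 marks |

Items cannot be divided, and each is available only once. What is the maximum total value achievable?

54 marks

Check high-value combinations within 14 min:
- B+C: time 4+9=13, value 27+27=54
- B+D: time 4+5=9, value 27+20=47
- C+D: time 9+5=14, value 27+20=47
- B: time 4, value 27
Best: 54 marks.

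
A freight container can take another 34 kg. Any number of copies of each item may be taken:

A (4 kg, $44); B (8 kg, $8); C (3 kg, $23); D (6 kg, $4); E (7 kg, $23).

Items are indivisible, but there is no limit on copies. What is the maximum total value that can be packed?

Best value-per-unit is A at 44/4; filling with it alone gives 8×44 = 352.
Optimal mix: 7×A + 2×C → weight 34, value 354.

$354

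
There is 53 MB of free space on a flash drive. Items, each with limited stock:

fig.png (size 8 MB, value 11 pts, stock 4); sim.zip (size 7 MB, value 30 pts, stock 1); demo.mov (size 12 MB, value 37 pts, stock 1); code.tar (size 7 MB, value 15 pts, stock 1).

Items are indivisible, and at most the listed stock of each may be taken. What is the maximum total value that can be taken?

Best selections within size 53 and stock limits:
- 3×fig.png + 1×sim.zip + 1×demo.mov + 1×code.tar: size 50, value 115
- 4×fig.png + 1×sim.zip + 1×demo.mov: size 51, value 111
Best: 115 pts.

115 pts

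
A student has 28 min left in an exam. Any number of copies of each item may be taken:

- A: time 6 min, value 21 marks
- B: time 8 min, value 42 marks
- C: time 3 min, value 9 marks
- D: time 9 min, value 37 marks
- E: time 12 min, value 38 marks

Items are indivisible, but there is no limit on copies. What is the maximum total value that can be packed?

135 marks

Best value-per-unit is B at 42/8; filling with it alone gives 3×42 = 126.
Optimal mix: 3×B + 1×C → time 27, value 135.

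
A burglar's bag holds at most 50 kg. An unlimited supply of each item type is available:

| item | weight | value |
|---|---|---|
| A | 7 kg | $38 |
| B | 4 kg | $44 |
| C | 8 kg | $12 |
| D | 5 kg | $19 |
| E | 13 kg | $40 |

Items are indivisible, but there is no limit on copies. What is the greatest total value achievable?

Best value-per-unit is B at 44/4, and filling with it alone uses weight 12×4=48. No mix of the others beats 12×44 = 528.

$528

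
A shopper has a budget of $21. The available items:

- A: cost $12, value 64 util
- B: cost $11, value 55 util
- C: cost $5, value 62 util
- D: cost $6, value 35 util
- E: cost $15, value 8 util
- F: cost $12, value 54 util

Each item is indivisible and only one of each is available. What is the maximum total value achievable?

Check high-value combinations within $21:
- A+C: cost 12+5=17, value 64+62=126
- B+C: cost 11+5=16, value 55+62=117
- C+F: cost 5+12=17, value 62+54=116
- A+D: cost 12+6=18, value 64+35=99
Best: 126 util.

126 util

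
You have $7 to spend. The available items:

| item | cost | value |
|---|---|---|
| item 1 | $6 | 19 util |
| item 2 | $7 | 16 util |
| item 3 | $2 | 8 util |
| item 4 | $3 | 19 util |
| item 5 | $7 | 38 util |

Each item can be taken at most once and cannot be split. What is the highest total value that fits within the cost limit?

38 util

Check high-value combinations within $7:
- item 5: cost 7, value 38
- item 3+item 4: cost 2+3=5, value 8+19=27
- item 4: cost 3, value 19
Best: 38 util.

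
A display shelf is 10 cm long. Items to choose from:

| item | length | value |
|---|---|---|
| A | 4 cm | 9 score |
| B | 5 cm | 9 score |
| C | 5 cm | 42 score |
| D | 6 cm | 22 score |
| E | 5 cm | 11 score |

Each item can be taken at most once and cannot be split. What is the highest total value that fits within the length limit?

53 score

Check high-value combinations within 10 cm:
- C+E: length 5+5=10, value 42+11=53
- A+C: length 4+5=9, value 9+42=51
- B+C: length 5+5=10, value 9+42=51
- C: length 5, value 42
Best: 53 score.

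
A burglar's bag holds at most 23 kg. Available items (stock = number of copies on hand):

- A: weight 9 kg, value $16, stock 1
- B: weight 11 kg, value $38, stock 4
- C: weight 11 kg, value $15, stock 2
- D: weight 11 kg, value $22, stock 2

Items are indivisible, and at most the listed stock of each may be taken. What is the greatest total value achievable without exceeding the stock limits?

$76

Best selections within weight 23 and stock limits:
- 2×B: weight 22, value 76
- 1×B + 1×D: weight 22, value 60
Best: $76.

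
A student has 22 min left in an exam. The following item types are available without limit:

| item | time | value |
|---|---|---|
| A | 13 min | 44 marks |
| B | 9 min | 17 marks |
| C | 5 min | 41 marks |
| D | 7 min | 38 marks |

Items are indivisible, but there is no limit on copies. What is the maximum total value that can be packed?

164 marks

Best value-per-unit is C at 41/5, and filling with it alone uses time 4×5=20. No mix of the others beats 4×41 = 164.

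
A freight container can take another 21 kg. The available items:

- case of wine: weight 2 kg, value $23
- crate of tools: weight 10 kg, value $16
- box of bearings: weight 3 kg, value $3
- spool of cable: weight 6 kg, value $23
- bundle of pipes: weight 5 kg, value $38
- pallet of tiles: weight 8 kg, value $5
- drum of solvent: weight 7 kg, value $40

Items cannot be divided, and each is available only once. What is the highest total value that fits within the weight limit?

$124

This is a 0/1 knapsack; check combinations near the capacity.
- case of wine+spool of cable+bundle of pipes+drum of solvent: weight 2+6+5+7=20, value 23+23+38+40=124
- case of wine+box of bearings+bundle of pipes+drum of solvent: weight 2+3+5+7=17, value 23+3+38+40=104
- box of bearings+spool of cable+bundle of pipes+drum of solvent: weight 3+6+5+7=21, value 3+23+38+40=104
- case of wine+bundle of pipes+drum of solvent: weight 2+5+7=14, value 23+38+40=101
- spool of cable+bundle of pipes+drum of solvent: weight 6+5+7=18, value 23+38+40=101
Best: $124.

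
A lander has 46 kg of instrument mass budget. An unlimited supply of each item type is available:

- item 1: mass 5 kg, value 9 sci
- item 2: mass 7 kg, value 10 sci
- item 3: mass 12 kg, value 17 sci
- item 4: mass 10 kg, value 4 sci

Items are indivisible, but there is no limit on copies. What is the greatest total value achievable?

Best value-per-unit is item 1 at 9/5, and filling with it alone uses mass 9×5=45. No mix of the others beats 9×9 = 81.

81 sci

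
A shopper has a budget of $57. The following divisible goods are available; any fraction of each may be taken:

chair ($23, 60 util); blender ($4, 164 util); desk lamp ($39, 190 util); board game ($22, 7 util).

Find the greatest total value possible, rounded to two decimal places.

390.52

Take in order of value per unit:
- blender (164/4 per unit): all 4 → value 164, running total 164.00
- desk lamp (190/39 per unit): all 39 → value 190, running total 354.00
- chair (60/23 per unit): 14 of 23 → value 14×60/23 = 36.5217, running total 390.52
Total 390.52.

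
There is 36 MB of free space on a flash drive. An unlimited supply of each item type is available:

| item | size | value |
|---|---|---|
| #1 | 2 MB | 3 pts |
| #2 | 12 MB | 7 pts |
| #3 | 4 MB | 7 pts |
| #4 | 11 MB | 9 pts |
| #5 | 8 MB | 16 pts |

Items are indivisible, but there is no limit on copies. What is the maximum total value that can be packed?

Best value-per-unit is #5 at 16/8; filling with it alone gives 4×16 = 64.
Optimal mix: 1×#3 + 4×#5 → size 36, value 71.

71 pts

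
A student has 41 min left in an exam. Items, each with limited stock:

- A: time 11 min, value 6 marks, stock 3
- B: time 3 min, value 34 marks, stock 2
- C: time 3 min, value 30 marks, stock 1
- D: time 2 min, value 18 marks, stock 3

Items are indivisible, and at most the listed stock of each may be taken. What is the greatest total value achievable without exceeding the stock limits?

164 marks

Best selections within time 41 and stock limits:
- 2×A + 2×B + 1×C + 3×D: time 37, value 164
- 1×A + 2×B + 1×C + 3×D: time 26, value 158
Best: 164 marks.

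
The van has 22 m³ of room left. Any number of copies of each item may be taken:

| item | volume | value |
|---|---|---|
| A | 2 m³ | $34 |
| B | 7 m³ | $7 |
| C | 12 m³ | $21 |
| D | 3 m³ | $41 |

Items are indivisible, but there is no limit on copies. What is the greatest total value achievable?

Best value-per-unit is A at 34/2, and filling with it alone uses volume 11×2=22. No mix of the others beats 11×34 = 374.

$374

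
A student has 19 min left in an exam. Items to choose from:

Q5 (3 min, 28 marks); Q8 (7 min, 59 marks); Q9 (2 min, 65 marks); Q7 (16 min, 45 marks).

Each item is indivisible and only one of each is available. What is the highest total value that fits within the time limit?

Check high-value combinations within 19 min:
- Q5+Q8+Q9: time 3+7+2=12, value 28+59+65=152
- Q8+Q9: time 7+2=9, value 59+65=124
- Q9+Q7: time 2+16=18, value 65+45=110
Best: 152 marks.

152 marks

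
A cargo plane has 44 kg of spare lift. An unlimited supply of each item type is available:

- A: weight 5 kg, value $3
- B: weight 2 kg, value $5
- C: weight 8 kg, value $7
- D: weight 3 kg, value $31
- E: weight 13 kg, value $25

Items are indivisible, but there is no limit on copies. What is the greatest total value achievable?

$439

Best value-per-unit is D at 31/3; filling with it alone gives 14×31 = 434.
Optimal mix: 1×B + 14×D → weight 44, value 439.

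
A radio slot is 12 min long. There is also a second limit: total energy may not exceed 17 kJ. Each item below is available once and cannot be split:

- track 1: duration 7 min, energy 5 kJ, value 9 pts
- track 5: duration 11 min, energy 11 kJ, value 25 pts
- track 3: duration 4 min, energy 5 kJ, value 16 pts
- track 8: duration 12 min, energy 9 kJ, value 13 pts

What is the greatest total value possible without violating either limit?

25 pts

Feasible sets respecting both limits:
- track 5: duration 11, energy 11, value 25
- track 1+track 3: duration 11, energy 10, value 25
- track 3: duration 4, energy 5, value 16
Best: 25 pts.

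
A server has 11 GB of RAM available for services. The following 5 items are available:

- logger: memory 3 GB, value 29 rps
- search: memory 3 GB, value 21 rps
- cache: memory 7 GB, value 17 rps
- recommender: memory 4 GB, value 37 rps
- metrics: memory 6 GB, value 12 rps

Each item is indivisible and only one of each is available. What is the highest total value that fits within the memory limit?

Check high-value combinations within 11 GB:
- logger+search+recommender: memory 3+3+4=10, value 29+21+37=87
- logger+recommender: memory 3+4=7, value 29+37=66
- search+recommender: memory 3+4=7, value 21+37=58
- cache+recommender: memory 7+4=11, value 17+37=54
- logger+search: memory 3+3=6, value 29+21=50
Best: 87 rps.

87 rps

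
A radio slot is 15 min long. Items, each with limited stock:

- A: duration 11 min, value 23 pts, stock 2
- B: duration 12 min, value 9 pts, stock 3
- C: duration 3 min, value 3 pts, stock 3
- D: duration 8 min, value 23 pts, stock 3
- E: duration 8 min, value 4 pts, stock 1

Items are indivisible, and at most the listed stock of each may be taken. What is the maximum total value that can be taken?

29 pts

Best selections within duration 15 and stock limits:
- 2×C + 1×D: duration 14, value 29
- 1×C + 1×D: duration 11, value 26
- 1×A + 1×C: duration 14, value 26
Best: 29 pts.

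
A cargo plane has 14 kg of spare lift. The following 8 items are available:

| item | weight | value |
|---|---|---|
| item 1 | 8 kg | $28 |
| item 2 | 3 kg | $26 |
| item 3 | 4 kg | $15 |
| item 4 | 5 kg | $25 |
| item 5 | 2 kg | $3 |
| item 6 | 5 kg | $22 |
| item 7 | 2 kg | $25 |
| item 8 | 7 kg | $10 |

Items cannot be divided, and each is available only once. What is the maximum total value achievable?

$91

This is a 0/1 knapsack; check combinations near the capacity.
- item 2+item 3+item 4+item 7: weight 3+4+5+2=14, value 26+15+25+25=91
- item 2+item 3+item 6+item 7: weight 3+4+5+2=14, value 26+15+22+25=88
- item 2+item 4+item 5+item 7: weight 3+5+2+2=12, value 26+25+3+25=79
Best: $91.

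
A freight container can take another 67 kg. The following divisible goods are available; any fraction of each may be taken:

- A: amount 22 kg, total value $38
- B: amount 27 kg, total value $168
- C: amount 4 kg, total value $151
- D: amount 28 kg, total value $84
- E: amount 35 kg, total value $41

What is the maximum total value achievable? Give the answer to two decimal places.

416.82

Take in order of value per unit:
- C (151/4 per unit): all 4 → value 151, running total 151.00
- B (168/27 per unit): all 27 → value 168, running total 319.00
- D (84/28 per unit): all 28 → value 84, running total 403.00
- A (38/22 per unit): 8 of 22 → value 8×38/22 = 13.8182, running total 416.82
Total 416.82.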